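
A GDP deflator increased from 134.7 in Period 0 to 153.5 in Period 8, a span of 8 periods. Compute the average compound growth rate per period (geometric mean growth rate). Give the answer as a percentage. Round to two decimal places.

1.65%

Growth factor = (153.5/134.7)^(1/8) = (1.139569)^(1/8) = 1.016465
Growth rate = 1.016465 − 1 = 0.016465 = 1.6465%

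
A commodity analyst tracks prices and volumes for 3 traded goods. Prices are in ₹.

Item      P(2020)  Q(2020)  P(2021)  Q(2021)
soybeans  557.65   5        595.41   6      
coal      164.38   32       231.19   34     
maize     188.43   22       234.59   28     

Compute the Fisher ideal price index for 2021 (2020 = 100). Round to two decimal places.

Laspeyres component (base-period weights):
ΣP(2021)Q(2020) = 595.41×5 + 231.19×32 + 234.59×22 = 2977.05 + 7398.08 + 5160.98 = 15536.11
ΣP(2020)Q(2020) = 557.65×5 + 164.38×32 + 188.43×22 = 2788.25 + 5260.16 + 4145.46 = 12193.87
L = 15536.11 / 12193.87 × 100 = 127.4092
Paasche component (current-period weights):
ΣP(2021)Q(2021) = 595.41×6 + 231.19×34 + 234.59×28 = 3572.46 + 7860.46 + 6568.52 = 18001.44
ΣP(2020)Q(2021) = 557.65×6 + 164.38×34 + 188.43×28 = 3345.9 + 5588.92 + 5276.04 = 14210.86
P = 18001.44 / 14210.86 × 100 = 126.6738
Fisher = √(L × P) = √(127.4092 × 126.6738) = 127.0410

127.04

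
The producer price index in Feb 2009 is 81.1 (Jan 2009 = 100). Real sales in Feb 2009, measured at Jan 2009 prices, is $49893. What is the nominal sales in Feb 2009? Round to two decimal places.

Nominal = Real × (Index/100) = 49893 × (81.1/100)
        = 49893 × 0.811 = 40463.2230

40463.22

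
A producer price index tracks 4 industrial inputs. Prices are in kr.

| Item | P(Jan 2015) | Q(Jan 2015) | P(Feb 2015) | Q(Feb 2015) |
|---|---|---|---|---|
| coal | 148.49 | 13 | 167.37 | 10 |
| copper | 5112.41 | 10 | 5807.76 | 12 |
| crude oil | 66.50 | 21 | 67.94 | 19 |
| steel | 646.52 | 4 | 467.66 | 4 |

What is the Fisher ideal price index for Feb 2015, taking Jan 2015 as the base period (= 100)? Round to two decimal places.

111.59

Laspeyres component (base-period weights):
ΣP(Feb 2015)Q(Jan 2015) = 167.37×13 + 5807.76×10 + 67.94×21 + 467.66×4 = 2175.81 + 58077.6 + 1426.74 + 1870.64 = 63550.79
ΣP(Jan 2015)Q(Jan 2015) = 148.49×13 + 5112.41×10 + 66.50×21 + 646.52×4 = 1930.37 + 51124.1 + 1396.5 + 2586.08 = 57037.05
L = 63550.79 / 57037.05 × 100 = 111.4202
Paasche component (current-period weights):
ΣP(Feb 2015)Q(Feb 2015) = 167.37×10 + 5807.76×12 + 67.94×19 + 467.66×4 = 1673.7 + 69693.12 + 1290.86 + 1870.64 = 74528.32
ΣP(Jan 2015)Q(Feb 2015) = 148.49×10 + 5112.41×12 + 66.50×19 + 646.52×4 = 1484.9 + 61348.92 + 1263.5 + 2586.08 = 66683.4
P = 74528.32 / 66683.4 × 100 = 111.7644
Fisher = √(L × P) = √(111.4202 × 111.7644) = 111.5922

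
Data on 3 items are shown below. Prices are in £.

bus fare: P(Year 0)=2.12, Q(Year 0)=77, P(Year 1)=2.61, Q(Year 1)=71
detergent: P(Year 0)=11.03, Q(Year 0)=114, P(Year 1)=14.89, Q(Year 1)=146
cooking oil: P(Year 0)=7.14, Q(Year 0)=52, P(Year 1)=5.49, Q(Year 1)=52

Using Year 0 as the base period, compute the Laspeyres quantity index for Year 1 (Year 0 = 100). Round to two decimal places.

Laspeyres quantity index uses base-period prices as weights.
ΣP(Year 0)·Q(Year 1) = 2.12×71 + 11.03×146 + 7.14×52 = 150.52 + 1610.38 + 371.28 = 2132.18
ΣP(Year 0)·Q(Year 0) = 2.12×77 + 11.03×114 + 7.14×52 = 163.24 + 1257.42 + 371.28 = 1791.94
Index = 2132.18 / 1791.94 × 100 = 118.9872

118.99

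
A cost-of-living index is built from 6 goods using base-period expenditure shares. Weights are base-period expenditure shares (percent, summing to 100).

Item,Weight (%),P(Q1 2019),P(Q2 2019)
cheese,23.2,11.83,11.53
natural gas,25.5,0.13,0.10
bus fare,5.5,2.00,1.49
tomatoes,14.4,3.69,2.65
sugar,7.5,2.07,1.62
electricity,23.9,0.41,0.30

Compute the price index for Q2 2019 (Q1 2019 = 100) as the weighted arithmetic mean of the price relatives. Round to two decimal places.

cheese: 23.2 × (11.53/11.83) = 23.2 × 0.974641 = 22.6117
natural gas: 25.5 × (0.10/0.13) = 25.5 × 0.769231 = 19.6154
bus fare: 5.5 × (1.49/2.00) = 5.5 × 0.745000 = 4.0975
tomatoes: 14.4 × (2.65/3.69) = 14.4 × 0.718157 = 10.3415
sugar: 7.5 × (1.62/2.07) = 7.5 × 0.782609 = 5.8696
electricity: 23.9 × (0.30/0.41) = 23.9 × 0.731707 = 17.4878
Index = Σ wᵢ·(p₁ᵢ/p₀ᵢ) = 22.6117 + 19.6154 + 4.0975 + 10.3415 + 5.8696 + 17.4878 = 80.0234

80.02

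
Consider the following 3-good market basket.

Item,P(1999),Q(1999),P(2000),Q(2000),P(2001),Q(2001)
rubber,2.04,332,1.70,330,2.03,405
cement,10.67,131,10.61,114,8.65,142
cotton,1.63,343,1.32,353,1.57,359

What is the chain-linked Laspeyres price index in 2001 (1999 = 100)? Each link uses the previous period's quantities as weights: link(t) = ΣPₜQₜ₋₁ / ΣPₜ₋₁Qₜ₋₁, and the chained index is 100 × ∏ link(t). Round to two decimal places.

Link 1999→2000:
ΣP(2000)Q(1999) = 1.70×332 + 10.61×131 + 1.32×343 = 564.4 + 1389.91 + 452.76 = 2407.07
ΣP(1999)Q(1999) = 2.04×332 + 10.67×131 + 1.63×343 = 677.28 + 1397.77 + 559.09 = 2634.14
link = 2407.07/2634.14 = 0.913797
Link 2000→2001:
ΣP(2001)Q(2000) = 2.03×330 + 8.65×114 + 1.57×353 = 669.9 + 986.1 + 554.21 = 2210.21
ΣP(2000)Q(2000) = 1.70×330 + 10.61×114 + 1.32×353 = 561 + 1209.54 + 465.96 = 2236.5
link = 2210.21/2236.5 = 0.988245
Chained index = 100 × 0.913797 × 0.988245 = 90.3056

90.31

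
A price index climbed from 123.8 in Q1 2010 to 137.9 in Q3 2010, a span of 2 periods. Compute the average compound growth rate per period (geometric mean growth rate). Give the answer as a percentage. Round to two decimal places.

Growth factor = (137.9/123.8)^(1/2) = (1.113893)^(1/2) = 1.055411
Growth rate = 1.055411 − 1 = 0.055411 = 5.5411%

5.54%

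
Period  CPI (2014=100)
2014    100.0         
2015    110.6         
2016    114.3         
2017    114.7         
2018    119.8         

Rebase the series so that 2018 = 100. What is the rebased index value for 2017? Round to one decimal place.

Rebased(2017) = 114.7 / 119.8 × 100 = 95.7429

95.7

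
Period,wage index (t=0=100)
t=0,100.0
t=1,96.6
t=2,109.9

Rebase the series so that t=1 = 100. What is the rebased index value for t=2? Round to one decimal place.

Rebased(t=2) = 109.9 / 96.6 × 100 = 113.7681

113.8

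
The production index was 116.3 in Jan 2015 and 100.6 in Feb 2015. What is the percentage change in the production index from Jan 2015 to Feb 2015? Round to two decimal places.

Change = (100.6 − 116.3) / 116.3 × 100
       = -15.7 / 116.3 × 100 = -13.4996%

-13.50%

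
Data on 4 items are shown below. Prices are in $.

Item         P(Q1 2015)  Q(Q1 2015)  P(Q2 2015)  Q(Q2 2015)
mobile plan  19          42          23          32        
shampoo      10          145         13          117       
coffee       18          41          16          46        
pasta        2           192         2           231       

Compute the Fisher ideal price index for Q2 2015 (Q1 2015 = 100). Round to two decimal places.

114.03

Laspeyres component (base-period weights):
ΣP(Q2 2015)Q(Q1 2015) = 23×42 + 13×145 + 16×41 + 2×192 = 966 + 1885 + 656 + 384 = 3891
ΣP(Q1 2015)Q(Q1 2015) = 19×42 + 10×145 + 18×41 + 2×192 = 798 + 1450 + 738 + 384 = 3370
L = 3891 / 3370 × 100 = 115.4599
Paasche component (current-period weights):
ΣP(Q2 2015)Q(Q2 2015) = 23×32 + 13×117 + 16×46 + 2×231 = 736 + 1521 + 736 + 462 = 3455
ΣP(Q1 2015)Q(Q2 2015) = 19×32 + 10×117 + 18×46 + 2×231 = 608 + 1170 + 828 + 462 = 3068
P = 3455 / 3068 × 100 = 112.6141
Fisher = √(L × P) = √(115.4599 × 112.6141) = 114.0281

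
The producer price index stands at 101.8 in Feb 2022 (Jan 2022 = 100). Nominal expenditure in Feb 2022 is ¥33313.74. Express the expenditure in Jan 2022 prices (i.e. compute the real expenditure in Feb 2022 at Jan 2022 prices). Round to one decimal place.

Real = Nominal ÷ (Index/100) = 33313.74 ÷ (101.8/100)
     = 33313.74 ÷ 1.018 = 32724.6955

32724.7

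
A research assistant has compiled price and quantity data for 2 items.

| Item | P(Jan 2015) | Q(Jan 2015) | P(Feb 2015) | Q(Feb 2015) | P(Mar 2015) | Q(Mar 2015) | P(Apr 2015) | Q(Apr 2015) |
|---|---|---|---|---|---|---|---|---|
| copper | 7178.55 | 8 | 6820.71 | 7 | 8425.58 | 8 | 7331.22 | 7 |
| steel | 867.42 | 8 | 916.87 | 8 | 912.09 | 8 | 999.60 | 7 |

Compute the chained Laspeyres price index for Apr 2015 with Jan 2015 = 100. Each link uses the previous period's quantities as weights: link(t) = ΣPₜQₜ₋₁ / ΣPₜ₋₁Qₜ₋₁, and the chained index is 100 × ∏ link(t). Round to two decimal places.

103.24

Link Jan 2015→Feb 2015:
ΣP(Feb 2015)Q(Jan 2015) = 6820.71×8 + 916.87×8 = 54565.68 + 7334.96 = 61900.64
ΣP(Jan 2015)Q(Jan 2015) = 7178.55×8 + 867.42×8 = 57428.4 + 6939.36 = 64367.76
link = 61900.64/64367.76 = 0.961671
Link Feb 2015→Mar 2015:
ΣP(Mar 2015)Q(Feb 2015) = 8425.58×7 + 912.09×8 = 58979.06 + 7296.72 = 66275.78
ΣP(Feb 2015)Q(Feb 2015) = 6820.71×7 + 916.87×8 = 47744.97 + 7334.96 = 55079.93
link = 66275.78/55079.93 = 1.203266
Link Mar 2015→Apr 2015:
ΣP(Apr 2015)Q(Mar 2015) = 7331.22×8 + 999.60×8 = 58649.76 + 7996.8 = 66646.56
ΣP(Mar 2015)Q(Mar 2015) = 8425.58×8 + 912.09×8 = 67404.64 + 7296.72 = 74701.36
link = 66646.56/74701.36 = 0.892173
Chained index = 100 × 0.961671 × 1.203266 × 0.892173 = 103.2375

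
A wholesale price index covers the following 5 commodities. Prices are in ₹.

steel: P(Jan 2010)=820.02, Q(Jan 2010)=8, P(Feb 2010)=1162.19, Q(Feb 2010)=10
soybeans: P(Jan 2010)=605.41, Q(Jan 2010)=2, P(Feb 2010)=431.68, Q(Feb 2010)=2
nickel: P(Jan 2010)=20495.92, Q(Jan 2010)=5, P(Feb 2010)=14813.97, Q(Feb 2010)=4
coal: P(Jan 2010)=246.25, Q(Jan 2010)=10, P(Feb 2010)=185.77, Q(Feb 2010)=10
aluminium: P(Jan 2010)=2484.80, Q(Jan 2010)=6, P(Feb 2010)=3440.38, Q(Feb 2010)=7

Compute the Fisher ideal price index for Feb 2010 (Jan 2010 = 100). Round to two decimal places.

85.69

Laspeyres component (base-period weights):
ΣP(Feb 2010)Q(Jan 2010) = 1162.19×8 + 431.68×2 + 14813.97×5 + 185.77×10 + 3440.38×6 = 9297.52 + 863.36 + 74069.85 + 1857.7 + 20642.28 = 106730.71
ΣP(Jan 2010)Q(Jan 2010) = 820.02×8 + 605.41×2 + 20495.92×5 + 246.25×10 + 2484.80×6 = 6560.16 + 1210.82 + 102479.6 + 2462.5 + 14908.8 = 127621.88
L = 106730.71 / 127621.88 × 100 = 83.6304
Paasche component (current-period weights):
ΣP(Feb 2010)Q(Feb 2010) = 1162.19×10 + 431.68×2 + 14813.97×4 + 185.77×10 + 3440.38×7 = 11621.9 + 863.36 + 59255.88 + 1857.7 + 24082.66 = 97681.5
ΣP(Jan 2010)Q(Feb 2010) = 820.02×10 + 605.41×2 + 20495.92×4 + 246.25×10 + 2484.80×7 = 8200.2 + 1210.82 + 81983.68 + 2462.5 + 17393.6 = 111250.8
P = 97681.5 / 111250.8 × 100 = 87.8030
Fisher = √(L × P) = √(83.6304 × 87.8030) = 85.6913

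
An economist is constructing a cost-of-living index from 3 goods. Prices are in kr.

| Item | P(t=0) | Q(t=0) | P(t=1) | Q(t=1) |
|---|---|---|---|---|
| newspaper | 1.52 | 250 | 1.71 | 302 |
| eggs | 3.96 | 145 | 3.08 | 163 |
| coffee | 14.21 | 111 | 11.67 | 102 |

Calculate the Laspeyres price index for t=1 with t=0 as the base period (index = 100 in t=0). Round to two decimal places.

85.70

Laspeyres price index uses base-period quantities as weights.
ΣP(t=1)·Q(t=0) = 1.71×250 + 3.08×145 + 11.67×111 = 427.5 + 446.6 + 1295.37 = 2169.47
ΣP(t=0)·Q(t=0) = 1.52×250 + 3.96×145 + 14.21×111 = 380 + 574.2 + 1577.31 = 2531.51
Index = 2169.47 / 2531.51 × 100 = 85.6987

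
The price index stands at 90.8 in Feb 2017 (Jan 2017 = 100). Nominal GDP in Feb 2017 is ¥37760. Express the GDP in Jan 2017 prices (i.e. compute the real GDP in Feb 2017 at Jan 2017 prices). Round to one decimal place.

41585.9

Real = Nominal ÷ (Index/100) = 37760 ÷ (90.8/100)
     = 37760 ÷ 0.908 = 41585.9031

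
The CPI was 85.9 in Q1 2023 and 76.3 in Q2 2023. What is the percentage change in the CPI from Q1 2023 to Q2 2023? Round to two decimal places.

Change = (76.3 − 85.9) / 85.9 × 100
       = -9.6 / 85.9 × 100 = -11.1758%

-11.18%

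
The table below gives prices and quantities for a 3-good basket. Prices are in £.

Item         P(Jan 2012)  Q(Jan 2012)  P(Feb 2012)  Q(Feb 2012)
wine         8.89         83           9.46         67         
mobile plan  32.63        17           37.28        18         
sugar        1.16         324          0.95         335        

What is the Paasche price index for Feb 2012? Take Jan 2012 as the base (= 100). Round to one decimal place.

103.3

Paasche price index uses current-period quantities as weights.
ΣP(Feb 2012)·Q(Feb 2012) = 9.46×67 + 37.28×18 + 0.95×335 = 633.82 + 671.04 + 318.25 = 1623.11
ΣP(Jan 2012)·Q(Feb 2012) = 8.89×67 + 32.63×18 + 1.16×335 = 595.63 + 587.34 + 388.6 = 1571.57
Index = 1623.11 / 1571.57 × 100 = 103.2795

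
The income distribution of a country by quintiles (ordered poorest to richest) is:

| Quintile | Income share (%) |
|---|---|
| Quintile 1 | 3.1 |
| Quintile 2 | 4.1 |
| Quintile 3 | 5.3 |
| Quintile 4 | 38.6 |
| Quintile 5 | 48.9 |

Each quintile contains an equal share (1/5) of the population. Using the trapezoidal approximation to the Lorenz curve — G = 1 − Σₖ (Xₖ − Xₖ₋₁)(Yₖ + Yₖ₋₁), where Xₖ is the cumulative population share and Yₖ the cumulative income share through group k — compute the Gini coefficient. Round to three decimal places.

0.504

Cumulative income shares Yₖ: 0.0310, 0.0720, 0.1250, 0.5110, 1.0000
Σ (Xₖ−Xₖ₋₁)(Yₖ+Yₖ₋₁) = (1/5)(0.0310+0.0000) + (1/5)(0.0720+0.0310) + (1/5)(0.1250+0.0720) + (1/5)(0.5110+0.1250) + (1/5)(1.0000+0.5110)
  = 0.0062 + 0.0206 + 0.0394 + 0.1272 + 0.3022 = 0.4956
G = 1 − 0.4956 = 0.5044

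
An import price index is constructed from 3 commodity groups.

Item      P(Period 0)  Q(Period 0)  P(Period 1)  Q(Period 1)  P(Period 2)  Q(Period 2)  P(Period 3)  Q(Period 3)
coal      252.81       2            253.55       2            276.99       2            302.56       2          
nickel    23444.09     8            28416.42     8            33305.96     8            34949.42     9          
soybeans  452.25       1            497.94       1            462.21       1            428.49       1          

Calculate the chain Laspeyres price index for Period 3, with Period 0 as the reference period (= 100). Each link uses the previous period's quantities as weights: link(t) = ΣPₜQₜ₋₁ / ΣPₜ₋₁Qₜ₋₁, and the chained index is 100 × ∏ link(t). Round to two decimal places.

148.87

Link Period 0→Period 1:
ΣP(Period 1)Q(Period 0) = 253.55×2 + 28416.42×8 + 497.94×1 = 507.1 + 227331.36 + 497.94 = 228336.4
ΣP(Period 0)Q(Period 0) = 252.81×2 + 23444.09×8 + 452.25×1 = 505.62 + 187552.72 + 452.25 = 188510.59
link = 228336.4/188510.59 = 1.211266
Link Period 1→Period 2:
ΣP(Period 2)Q(Period 1) = 276.99×2 + 33305.96×8 + 462.21×1 = 553.98 + 266447.68 + 462.21 = 267463.87
ΣP(Period 1)Q(Period 1) = 253.55×2 + 28416.42×8 + 497.94×1 = 507.1 + 227331.36 + 497.94 = 228336.4
link = 267463.87/228336.4 = 1.171359
Link Period 2→Period 3:
ΣP(Period 3)Q(Period 2) = 302.56×2 + 34949.42×8 + 428.49×1 = 605.12 + 279595.36 + 428.49 = 280628.97
ΣP(Period 2)Q(Period 2) = 276.99×2 + 33305.96×8 + 462.21×1 = 553.98 + 266447.68 + 462.21 = 267463.87
link = 280628.97/267463.87 = 1.049222
Chained index = 100 × 1.211266 × 1.171359 × 1.049222 = 148.8664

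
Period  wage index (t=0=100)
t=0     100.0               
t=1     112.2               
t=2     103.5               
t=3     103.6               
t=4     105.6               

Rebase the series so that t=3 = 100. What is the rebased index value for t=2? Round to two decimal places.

99.90

Rebased(t=2) = 103.5 / 103.6 × 100 = 99.9035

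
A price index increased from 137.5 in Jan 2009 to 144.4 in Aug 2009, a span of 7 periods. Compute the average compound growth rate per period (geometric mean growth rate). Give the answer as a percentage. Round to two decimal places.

0.70%

Growth factor = (144.4/137.5)^(1/7) = (1.050182)^(1/7) = 1.007019
Growth rate = 1.007019 − 1 = 0.007019 = 0.7019%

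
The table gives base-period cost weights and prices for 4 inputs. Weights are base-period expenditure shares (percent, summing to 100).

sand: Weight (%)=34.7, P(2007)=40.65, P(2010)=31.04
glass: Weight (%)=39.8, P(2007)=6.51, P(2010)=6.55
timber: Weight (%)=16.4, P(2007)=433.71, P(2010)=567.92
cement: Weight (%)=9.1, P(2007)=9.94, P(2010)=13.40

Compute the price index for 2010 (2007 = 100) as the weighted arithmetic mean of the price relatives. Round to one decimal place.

100.3

sand: 34.7 × (31.04/40.65) = 34.7 × 0.763592 = 26.4966
glass: 39.8 × (6.55/6.51) = 39.8 × 1.006144 = 40.0445
timber: 16.4 × (567.92/433.71) = 16.4 × 1.309446 = 21.4749
cement: 9.1 × (13.40/9.94) = 9.1 × 1.348089 = 12.2676
Index = Σ wᵢ·(p₁ᵢ/p₀ᵢ) = 26.4966 + 40.0445 + 21.4749 + 12.2676 = 100.2837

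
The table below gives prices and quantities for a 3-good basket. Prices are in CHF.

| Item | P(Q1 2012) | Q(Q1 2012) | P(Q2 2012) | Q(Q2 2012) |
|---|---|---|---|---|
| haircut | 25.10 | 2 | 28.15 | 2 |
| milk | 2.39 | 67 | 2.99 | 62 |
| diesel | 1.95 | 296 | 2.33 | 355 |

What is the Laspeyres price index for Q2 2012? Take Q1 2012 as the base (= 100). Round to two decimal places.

120.16

Laspeyres price index uses base-period quantities as weights.
ΣP(Q2 2012)·Q(Q1 2012) = 28.15×2 + 2.99×67 + 2.33×296 = 56.3 + 200.33 + 689.68 = 946.31
ΣP(Q1 2012)·Q(Q1 2012) = 25.10×2 + 2.39×67 + 1.95×296 = 50.2 + 160.13 + 577.2 = 787.53
Index = 946.31 / 787.53 × 100 = 120.1618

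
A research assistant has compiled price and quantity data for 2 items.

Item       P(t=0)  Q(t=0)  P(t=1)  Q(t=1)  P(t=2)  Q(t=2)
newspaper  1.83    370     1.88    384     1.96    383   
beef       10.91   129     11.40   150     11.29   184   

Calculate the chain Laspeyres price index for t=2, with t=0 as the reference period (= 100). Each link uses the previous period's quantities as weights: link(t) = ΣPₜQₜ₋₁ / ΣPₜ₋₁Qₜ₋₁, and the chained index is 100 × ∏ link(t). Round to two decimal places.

Link t=0→t=1:
ΣP(t=1)Q(t=0) = 1.88×370 + 11.40×129 = 695.6 + 1470.6 = 2166.2
ΣP(t=0)Q(t=0) = 1.83×370 + 10.91×129 = 677.1 + 1407.39 = 2084.49
link = 2166.2/2084.49 = 1.039199
Link t=1→t=2:
ΣP(t=2)Q(t=1) = 1.96×384 + 11.29×150 = 752.64 + 1693.5 = 2446.14
ΣP(t=1)Q(t=1) = 1.88×384 + 11.40×150 = 721.92 + 1710 = 2431.92
link = 2446.14/2431.92 = 1.005847
Chained index = 100 × 1.039199 × 1.005847 = 104.5275

104.53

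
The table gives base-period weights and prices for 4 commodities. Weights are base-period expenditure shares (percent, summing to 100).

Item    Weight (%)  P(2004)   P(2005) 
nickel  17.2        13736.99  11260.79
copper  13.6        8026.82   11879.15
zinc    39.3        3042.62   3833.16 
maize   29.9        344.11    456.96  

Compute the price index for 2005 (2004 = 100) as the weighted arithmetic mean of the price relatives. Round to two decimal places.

nickel: 17.2 × (11260.79/13736.99) = 17.2 × 0.819742 = 14.0996
copper: 13.6 × (11879.15/8026.82) = 13.6 × 1.479932 = 20.1271
zinc: 39.3 × (3833.16/3042.62) = 39.3 × 1.259822 = 49.5110
maize: 29.9 × (456.96/344.11) = 29.9 × 1.327947 = 39.7056
Index = Σ wᵢ·(p₁ᵢ/p₀ᵢ) = 14.0996 + 20.1271 + 49.5110 + 39.7056 = 123.4433

123.44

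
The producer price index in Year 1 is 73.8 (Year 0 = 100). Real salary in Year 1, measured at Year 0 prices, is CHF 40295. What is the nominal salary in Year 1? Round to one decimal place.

Nominal = Real × (Index/100) = 40295 × (73.8/100)
        = 40295 × 0.738 = 29737.7100

29737.7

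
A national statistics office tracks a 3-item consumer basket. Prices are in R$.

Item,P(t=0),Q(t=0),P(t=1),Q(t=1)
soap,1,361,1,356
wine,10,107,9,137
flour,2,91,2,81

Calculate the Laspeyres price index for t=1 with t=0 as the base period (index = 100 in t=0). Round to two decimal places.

93.37

Laspeyres price index uses base-period quantities as weights.
ΣP(t=1)·Q(t=0) = 1×361 + 9×107 + 2×91 = 361 + 963 + 182 = 1506
ΣP(t=0)·Q(t=0) = 1×361 + 10×107 + 2×91 = 361 + 1070 + 182 = 1613
Index = 1506 / 1613 × 100 = 93.3664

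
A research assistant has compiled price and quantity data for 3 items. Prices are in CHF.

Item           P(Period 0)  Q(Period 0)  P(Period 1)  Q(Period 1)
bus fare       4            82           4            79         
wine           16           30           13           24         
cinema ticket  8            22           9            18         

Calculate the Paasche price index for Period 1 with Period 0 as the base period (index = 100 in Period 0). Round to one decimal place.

Paasche price index uses current-period quantities as weights.
ΣP(Period 1)·Q(Period 1) = 4×79 + 13×24 + 9×18 = 316 + 312 + 162 = 790
ΣP(Period 0)·Q(Period 1) = 4×79 + 16×24 + 8×18 = 316 + 384 + 144 = 844
Index = 790 / 844 × 100 = 93.6019

93.6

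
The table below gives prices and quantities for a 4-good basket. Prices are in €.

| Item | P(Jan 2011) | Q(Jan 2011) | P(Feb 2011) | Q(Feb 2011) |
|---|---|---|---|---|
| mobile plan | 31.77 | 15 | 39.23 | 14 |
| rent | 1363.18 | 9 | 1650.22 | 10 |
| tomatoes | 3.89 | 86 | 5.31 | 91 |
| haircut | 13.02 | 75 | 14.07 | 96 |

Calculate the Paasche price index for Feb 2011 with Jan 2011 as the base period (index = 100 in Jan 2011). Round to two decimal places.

Paasche price index uses current-period quantities as weights.
ΣP(Feb 2011)·Q(Feb 2011) = 39.23×14 + 1650.22×10 + 5.31×91 + 14.07×96 = 549.22 + 16502.2 + 483.21 + 1350.72 = 18885.35
ΣP(Jan 2011)·Q(Feb 2011) = 31.77×14 + 1363.18×10 + 3.89×91 + 13.02×96 = 444.78 + 13631.8 + 353.99 + 1249.92 = 15680.49
Index = 18885.35 / 15680.49 × 100 = 120.4385

120.44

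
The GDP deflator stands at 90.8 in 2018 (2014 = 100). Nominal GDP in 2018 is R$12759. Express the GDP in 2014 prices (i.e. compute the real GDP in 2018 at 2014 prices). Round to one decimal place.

Real = Nominal ÷ (Index/100) = 12759 ÷ (90.8/100)
     = 12759 ÷ 0.908 = 14051.7621

14051.8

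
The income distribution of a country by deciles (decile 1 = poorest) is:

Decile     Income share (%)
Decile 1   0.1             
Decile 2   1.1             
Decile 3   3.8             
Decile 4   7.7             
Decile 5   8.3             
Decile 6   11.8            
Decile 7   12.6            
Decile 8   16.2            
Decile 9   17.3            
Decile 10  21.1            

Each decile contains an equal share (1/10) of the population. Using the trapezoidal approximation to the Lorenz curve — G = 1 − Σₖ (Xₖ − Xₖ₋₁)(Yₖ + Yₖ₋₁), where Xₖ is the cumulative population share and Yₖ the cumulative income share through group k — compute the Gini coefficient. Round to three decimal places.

0.383

Cumulative income shares Yₖ: 0.0010, 0.0120, 0.0500, 0.1270, 0.2100, 0.3280, 0.4540, 0.6160, 0.7890, 1.0000
Σ (Xₖ−Xₖ₋₁)(Yₖ+Yₖ₋₁) = (1/10)(0.0010+0.0000) + (1/10)(0.0120+0.0010) + (1/10)(0.0500+0.0120) + (1/10)(0.1270+0.0500) + (1/10)(0.2100+0.1270) + (1/10)(0.3280+0.2100) + (1/10)(0.4540+0.3280) + (1/10)(0.6160+0.4540) + (1/10)(0.7890+0.6160) + (1/10)(1.0000+0.7890)
  = 0.0001 + 0.0013 + 0.0062 + 0.0177 + 0.0337 + 0.0538 + 0.0782 + 0.1070 + 0.1405 + 0.1789 = 0.6174
G = 1 − 0.6174 = 0.3826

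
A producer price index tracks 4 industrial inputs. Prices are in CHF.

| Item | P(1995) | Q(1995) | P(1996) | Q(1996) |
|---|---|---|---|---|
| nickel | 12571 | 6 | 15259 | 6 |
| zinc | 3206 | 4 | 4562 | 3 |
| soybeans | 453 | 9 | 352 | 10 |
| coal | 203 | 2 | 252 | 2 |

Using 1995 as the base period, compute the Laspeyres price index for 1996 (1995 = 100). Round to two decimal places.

122.37

Laspeyres price index uses base-period quantities as weights.
ΣP(1996)·Q(1995) = 15259×6 + 4562×4 + 352×9 + 252×2 = 91554 + 18248 + 3168 + 504 = 113474
ΣP(1995)·Q(1995) = 12571×6 + 3206×4 + 453×9 + 203×2 = 75426 + 12824 + 4077 + 406 = 92733
Index = 113474 / 92733 × 100 = 122.3664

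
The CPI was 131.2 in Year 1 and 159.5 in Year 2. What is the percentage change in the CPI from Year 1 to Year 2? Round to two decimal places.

Change = (159.5 − 131.2) / 131.2 × 100
       = 28.3 / 131.2 × 100 = 21.5701%

21.57%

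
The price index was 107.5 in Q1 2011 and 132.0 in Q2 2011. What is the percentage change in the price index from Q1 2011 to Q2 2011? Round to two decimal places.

Change = (132.0 − 107.5) / 107.5 × 100
       = 24.5 / 107.5 × 100 = 22.7907%

22.79%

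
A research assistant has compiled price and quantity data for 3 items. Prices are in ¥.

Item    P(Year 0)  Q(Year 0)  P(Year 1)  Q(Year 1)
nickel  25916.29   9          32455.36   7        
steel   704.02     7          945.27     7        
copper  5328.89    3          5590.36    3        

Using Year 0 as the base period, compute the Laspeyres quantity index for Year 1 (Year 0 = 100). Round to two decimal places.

79.61

Laspeyres quantity index uses base-period prices as weights.
ΣP(Year 0)·Q(Year 1) = 25916.29×7 + 704.02×7 + 5328.89×3 = 181414.03 + 4928.14 + 15986.67 = 202328.84
ΣP(Year 0)·Q(Year 0) = 25916.29×9 + 704.02×7 + 5328.89×3 = 233246.61 + 4928.14 + 15986.67 = 254161.42
Index = 202328.84 / 254161.42 × 100 = 79.6064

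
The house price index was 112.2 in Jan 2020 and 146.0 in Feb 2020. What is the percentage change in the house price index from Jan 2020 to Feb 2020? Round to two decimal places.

Change = (146.0 − 112.2) / 112.2 × 100
       = 33.8 / 112.2 × 100 = 30.1248%

30.12%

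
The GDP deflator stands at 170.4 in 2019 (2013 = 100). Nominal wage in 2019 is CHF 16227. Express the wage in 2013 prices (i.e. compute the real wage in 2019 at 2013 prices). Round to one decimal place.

9522.9

Real = Nominal ÷ (Index/100) = 16227 ÷ (170.4/100)
     = 16227 ÷ 1.704 = 9522.8873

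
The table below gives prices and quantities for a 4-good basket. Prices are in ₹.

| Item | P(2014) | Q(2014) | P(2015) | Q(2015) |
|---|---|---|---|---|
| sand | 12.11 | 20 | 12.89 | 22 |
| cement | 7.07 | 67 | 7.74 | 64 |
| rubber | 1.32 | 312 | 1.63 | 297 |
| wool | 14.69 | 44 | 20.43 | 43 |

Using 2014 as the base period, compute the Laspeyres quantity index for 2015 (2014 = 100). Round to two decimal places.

Laspeyres quantity index uses base-period prices as weights.
ΣP(2014)·Q(2015) = 12.11×22 + 7.07×64 + 1.32×297 + 14.69×43 = 266.42 + 452.48 + 392.04 + 631.67 = 1742.61
ΣP(2014)·Q(2014) = 12.11×20 + 7.07×67 + 1.32×312 + 14.69×44 = 242.2 + 473.69 + 411.84 + 646.36 = 1774.09
Index = 1742.61 / 1774.09 × 100 = 98.2256

98.23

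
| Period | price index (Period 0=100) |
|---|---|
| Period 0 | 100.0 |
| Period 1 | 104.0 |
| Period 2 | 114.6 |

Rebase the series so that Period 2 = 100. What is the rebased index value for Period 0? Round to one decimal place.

87.3

Rebased(Period 0) = 100.0 / 114.6 × 100 = 87.2600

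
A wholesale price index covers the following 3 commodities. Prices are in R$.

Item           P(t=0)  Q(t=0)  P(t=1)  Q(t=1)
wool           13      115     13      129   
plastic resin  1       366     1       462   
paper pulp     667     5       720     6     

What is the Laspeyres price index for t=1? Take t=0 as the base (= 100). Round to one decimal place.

105.1

Laspeyres price index uses base-period quantities as weights.
ΣP(t=1)·Q(t=0) = 13×115 + 1×366 + 720×5 = 1495 + 366 + 3600 = 5461
ΣP(t=0)·Q(t=0) = 13×115 + 1×366 + 667×5 = 1495 + 366 + 3335 = 5196
Index = 5461 / 5196 × 100 = 105.1001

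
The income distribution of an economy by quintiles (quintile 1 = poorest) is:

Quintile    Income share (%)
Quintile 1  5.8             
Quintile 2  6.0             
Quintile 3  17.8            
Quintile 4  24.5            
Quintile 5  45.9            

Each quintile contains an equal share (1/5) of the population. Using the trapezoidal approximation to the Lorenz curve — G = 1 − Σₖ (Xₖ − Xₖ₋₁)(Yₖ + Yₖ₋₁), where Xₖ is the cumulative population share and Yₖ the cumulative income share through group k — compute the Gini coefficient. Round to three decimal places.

Cumulative income shares Yₖ: 0.0580, 0.1180, 0.2960, 0.5410, 1.0000
Σ (Xₖ−Xₖ₋₁)(Yₖ+Yₖ₋₁) = (1/5)(0.0580+0.0000) + (1/5)(0.1180+0.0580) + (1/5)(0.2960+0.1180) + (1/5)(0.5410+0.2960) + (1/5)(1.0000+0.5410)
  = 0.0116 + 0.0352 + 0.0828 + 0.1674 + 0.3082 = 0.6052
G = 1 − 0.6052 = 0.3948

0.395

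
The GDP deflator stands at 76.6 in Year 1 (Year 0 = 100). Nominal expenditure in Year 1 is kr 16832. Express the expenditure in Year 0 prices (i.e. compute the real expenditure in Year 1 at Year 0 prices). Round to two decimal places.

Real = Nominal ÷ (Index/100) = 16832 ÷ (76.6/100)
     = 16832 ÷ 0.766 = 21973.8903

21973.89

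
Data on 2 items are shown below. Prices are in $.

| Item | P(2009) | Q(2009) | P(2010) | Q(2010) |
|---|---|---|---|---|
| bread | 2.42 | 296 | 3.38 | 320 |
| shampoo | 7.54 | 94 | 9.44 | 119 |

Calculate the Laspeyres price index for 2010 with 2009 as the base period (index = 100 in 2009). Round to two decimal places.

Laspeyres price index uses base-period quantities as weights.
ΣP(2010)·Q(2009) = 3.38×296 + 9.44×94 = 1000.48 + 887.36 = 1887.84
ΣP(2009)·Q(2009) = 2.42×296 + 7.54×94 = 716.32 + 708.76 = 1425.08
Index = 1887.84 / 1425.08 × 100 = 132.4726

132.47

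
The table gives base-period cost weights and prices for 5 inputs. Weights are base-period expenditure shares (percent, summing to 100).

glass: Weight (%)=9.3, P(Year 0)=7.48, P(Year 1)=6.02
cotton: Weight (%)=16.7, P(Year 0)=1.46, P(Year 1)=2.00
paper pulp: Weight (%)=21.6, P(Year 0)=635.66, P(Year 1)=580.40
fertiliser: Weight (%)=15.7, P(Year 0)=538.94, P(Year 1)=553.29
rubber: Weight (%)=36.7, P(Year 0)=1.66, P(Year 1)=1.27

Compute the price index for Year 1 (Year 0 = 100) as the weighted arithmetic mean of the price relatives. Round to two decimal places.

94.28

glass: 9.3 × (6.02/7.48) = 9.3 × 0.804813 = 7.4848
cotton: 16.7 × (2.00/1.46) = 16.7 × 1.369863 = 22.8767
paper pulp: 21.6 × (580.40/635.66) = 21.6 × 0.913067 = 19.7222
fertiliser: 15.7 × (553.29/538.94) = 15.7 × 1.026626 = 16.1180
rubber: 36.7 × (1.27/1.66) = 36.7 × 0.765060 = 28.0777
Index = Σ wᵢ·(p₁ᵢ/p₀ᵢ) = 7.4848 + 22.8767 + 19.7222 + 16.1180 + 28.0777 = 94.2795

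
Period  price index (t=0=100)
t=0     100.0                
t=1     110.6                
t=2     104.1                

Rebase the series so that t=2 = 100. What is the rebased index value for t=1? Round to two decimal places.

106.24

Rebased(t=1) = 110.6 / 104.1 × 100 = 106.2440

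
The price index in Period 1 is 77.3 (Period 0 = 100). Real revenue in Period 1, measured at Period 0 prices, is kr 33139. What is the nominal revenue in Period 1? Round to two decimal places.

Nominal = Real × (Index/100) = 33139 × (77.3/100)
        = 33139 × 0.773 = 25616.4470

25616.45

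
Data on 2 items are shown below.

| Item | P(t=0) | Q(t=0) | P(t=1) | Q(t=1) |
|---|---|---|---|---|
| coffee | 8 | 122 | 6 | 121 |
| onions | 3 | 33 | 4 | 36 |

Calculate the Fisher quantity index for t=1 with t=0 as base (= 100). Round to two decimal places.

Laspeyres component (base-period weights):
ΣP(t=0)Q(t=1) = 8×121 + 3×36 = 968 + 108 = 1076
ΣP(t=0)Q(t=0) = 8×122 + 3×33 = 976 + 99 = 1075
L = 1076 / 1075 × 100 = 100.0930
Paasche component (current-period weights):
ΣP(t=1)Q(t=1) = 6×121 + 4×36 = 726 + 144 = 870
ΣP(t=1)Q(t=0) = 6×122 + 4×33 = 732 + 132 = 864
P = 870 / 864 × 100 = 100.6944
Fisher = √(L × P) = √(100.0930 × 100.6944) = 100.3933

100.39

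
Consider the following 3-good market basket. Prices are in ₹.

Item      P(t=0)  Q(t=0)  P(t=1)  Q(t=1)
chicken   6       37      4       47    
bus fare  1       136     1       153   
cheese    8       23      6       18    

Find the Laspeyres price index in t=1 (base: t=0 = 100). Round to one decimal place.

Laspeyres price index uses base-period quantities as weights.
ΣP(t=1)·Q(t=0) = 4×37 + 1×136 + 6×23 = 148 + 136 + 138 = 422
ΣP(t=0)·Q(t=0) = 6×37 + 1×136 + 8×23 = 222 + 136 + 184 = 542
Index = 422 / 542 × 100 = 77.8598

77.9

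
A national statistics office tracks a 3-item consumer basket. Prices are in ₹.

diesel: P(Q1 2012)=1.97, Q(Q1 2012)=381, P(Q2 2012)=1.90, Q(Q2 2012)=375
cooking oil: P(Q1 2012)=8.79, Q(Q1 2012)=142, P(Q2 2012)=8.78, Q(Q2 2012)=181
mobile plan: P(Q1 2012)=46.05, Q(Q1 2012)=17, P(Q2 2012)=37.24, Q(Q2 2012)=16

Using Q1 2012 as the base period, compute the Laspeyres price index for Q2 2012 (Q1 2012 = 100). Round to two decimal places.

93.61

Laspeyres price index uses base-period quantities as weights.
ΣP(Q2 2012)·Q(Q1 2012) = 1.90×381 + 8.78×142 + 37.24×17 = 723.9 + 1246.76 + 633.08 = 2603.74
ΣP(Q1 2012)·Q(Q1 2012) = 1.97×381 + 8.79×142 + 46.05×17 = 750.57 + 1248.18 + 782.85 = 2781.6
Index = 2603.74 / 2781.6 × 100 = 93.6058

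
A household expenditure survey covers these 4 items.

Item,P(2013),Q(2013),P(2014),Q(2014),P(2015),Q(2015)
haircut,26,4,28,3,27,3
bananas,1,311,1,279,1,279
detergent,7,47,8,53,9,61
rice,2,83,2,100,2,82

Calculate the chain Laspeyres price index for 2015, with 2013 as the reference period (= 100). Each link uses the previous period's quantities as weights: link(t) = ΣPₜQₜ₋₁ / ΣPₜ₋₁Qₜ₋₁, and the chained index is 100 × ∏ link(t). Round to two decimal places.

Link 2013→2014:
ΣP(2014)Q(2013) = 28×4 + 1×311 + 8×47 + 2×83 = 112 + 311 + 376 + 166 = 965
ΣP(2013)Q(2013) = 26×4 + 1×311 + 7×47 + 2×83 = 104 + 311 + 329 + 166 = 910
link = 965/910 = 1.060440
Link 2014→2015:
ΣP(2015)Q(2014) = 27×3 + 1×279 + 9×53 + 2×100 = 81 + 279 + 477 + 200 = 1037
ΣP(2014)Q(2014) = 28×3 + 1×279 + 8×53 + 2×100 = 84 + 279 + 424 + 200 = 987
link = 1037/987 = 1.050659
Chained index = 100 × 1.060440 × 1.050659 = 111.4160

111.42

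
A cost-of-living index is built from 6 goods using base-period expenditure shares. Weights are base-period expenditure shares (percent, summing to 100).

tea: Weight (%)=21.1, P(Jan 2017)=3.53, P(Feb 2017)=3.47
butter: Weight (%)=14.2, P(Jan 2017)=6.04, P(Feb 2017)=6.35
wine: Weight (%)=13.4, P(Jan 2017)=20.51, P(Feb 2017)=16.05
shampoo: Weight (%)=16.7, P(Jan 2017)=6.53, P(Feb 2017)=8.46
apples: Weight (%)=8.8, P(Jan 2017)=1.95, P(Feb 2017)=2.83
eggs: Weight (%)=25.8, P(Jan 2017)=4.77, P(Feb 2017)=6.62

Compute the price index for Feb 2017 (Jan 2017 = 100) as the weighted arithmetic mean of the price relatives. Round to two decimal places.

tea: 21.1 × (3.47/3.53) = 21.1 × 0.983003 = 20.7414
butter: 14.2 × (6.35/6.04) = 14.2 × 1.051325 = 14.9288
wine: 13.4 × (16.05/20.51) = 13.4 × 0.782545 = 10.4861
shampoo: 16.7 × (8.46/6.53) = 16.7 × 1.295559 = 21.6358
apples: 8.8 × (2.83/1.95) = 8.8 × 1.451282 = 12.7713
eggs: 25.8 × (6.62/4.77) = 25.8 × 1.387841 = 35.8063
Index = Σ wᵢ·(p₁ᵢ/p₀ᵢ) = 20.7414 + 14.9288 + 10.4861 + 21.6358 + 12.7713 + 35.8063 = 116.3697

116.37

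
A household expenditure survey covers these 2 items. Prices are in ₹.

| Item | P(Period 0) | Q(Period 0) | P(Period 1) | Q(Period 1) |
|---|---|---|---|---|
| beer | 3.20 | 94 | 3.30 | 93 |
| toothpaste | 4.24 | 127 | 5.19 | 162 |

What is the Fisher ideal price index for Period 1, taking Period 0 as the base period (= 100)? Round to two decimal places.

Laspeyres component (base-period weights):
ΣP(Period 1)Q(Period 0) = 3.30×94 + 5.19×127 = 310.2 + 659.13 = 969.33
ΣP(Period 0)Q(Period 0) = 3.20×94 + 4.24×127 = 300.8 + 538.48 = 839.28
L = 969.33 / 839.28 × 100 = 115.4954
Paasche component (current-period weights):
ΣP(Period 1)Q(Period 1) = 3.30×93 + 5.19×162 = 306.9 + 840.78 = 1147.68
ΣP(Period 0)Q(Period 1) = 3.20×93 + 4.24×162 = 297.6 + 686.88 = 984.48
P = 1147.68 / 984.48 × 100 = 116.5773
Fisher = √(L × P) = √(115.4954 × 116.5773) = 116.0351

116.04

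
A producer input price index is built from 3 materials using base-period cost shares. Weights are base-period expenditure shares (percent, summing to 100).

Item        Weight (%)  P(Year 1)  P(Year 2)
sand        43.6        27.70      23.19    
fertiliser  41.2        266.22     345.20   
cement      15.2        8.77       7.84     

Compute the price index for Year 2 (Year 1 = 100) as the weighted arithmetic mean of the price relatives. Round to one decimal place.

sand: 43.6 × (23.19/27.70) = 43.6 × 0.837184 = 36.5012
fertiliser: 41.2 × (345.20/266.22) = 41.2 × 1.296672 = 53.4229
cement: 15.2 × (7.84/8.77) = 15.2 × 0.893957 = 13.5881
Index = Σ wᵢ·(p₁ᵢ/p₀ᵢ) = 36.5012 + 53.4229 + 13.5881 = 103.5123

103.5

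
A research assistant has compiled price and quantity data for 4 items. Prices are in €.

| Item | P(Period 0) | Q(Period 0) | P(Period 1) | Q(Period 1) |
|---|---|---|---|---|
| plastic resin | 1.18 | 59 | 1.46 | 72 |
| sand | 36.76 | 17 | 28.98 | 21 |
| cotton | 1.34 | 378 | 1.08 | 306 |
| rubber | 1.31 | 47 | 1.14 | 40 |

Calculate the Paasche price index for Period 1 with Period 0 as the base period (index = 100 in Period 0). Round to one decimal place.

82.6

Paasche price index uses current-period quantities as weights.
ΣP(Period 1)·Q(Period 1) = 1.46×72 + 28.98×21 + 1.08×306 + 1.14×40 = 105.12 + 608.58 + 330.48 + 45.6 = 1089.78
ΣP(Period 0)·Q(Period 1) = 1.18×72 + 36.76×21 + 1.34×306 + 1.31×40 = 84.96 + 771.96 + 410.04 + 52.4 = 1319.36
Index = 1089.78 / 1319.36 × 100 = 82.5991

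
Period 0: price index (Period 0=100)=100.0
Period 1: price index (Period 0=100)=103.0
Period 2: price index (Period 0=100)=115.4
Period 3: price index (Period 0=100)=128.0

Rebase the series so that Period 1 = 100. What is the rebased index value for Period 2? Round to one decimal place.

112.0

Rebased(Period 2) = 115.4 / 103.0 × 100 = 112.0388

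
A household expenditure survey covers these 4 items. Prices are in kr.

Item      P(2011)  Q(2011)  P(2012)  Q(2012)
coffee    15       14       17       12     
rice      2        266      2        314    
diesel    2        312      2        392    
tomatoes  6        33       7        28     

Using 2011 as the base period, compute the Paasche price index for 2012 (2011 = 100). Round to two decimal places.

102.95

Paasche price index uses current-period quantities as weights.
ΣP(2012)·Q(2012) = 17×12 + 2×314 + 2×392 + 7×28 = 204 + 628 + 784 + 196 = 1812
ΣP(2011)·Q(2012) = 15×12 + 2×314 + 2×392 + 6×28 = 180 + 628 + 784 + 168 = 1760
Index = 1812 / 1760 × 100 = 102.9545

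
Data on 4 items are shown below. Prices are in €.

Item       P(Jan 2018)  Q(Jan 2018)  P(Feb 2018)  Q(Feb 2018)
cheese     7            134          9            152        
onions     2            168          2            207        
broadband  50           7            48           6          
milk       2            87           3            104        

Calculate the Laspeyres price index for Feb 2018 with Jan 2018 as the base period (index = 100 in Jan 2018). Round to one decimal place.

Laspeyres price index uses base-period quantities as weights.
ΣP(Feb 2018)·Q(Jan 2018) = 9×134 + 2×168 + 48×7 + 3×87 = 1206 + 336 + 336 + 261 = 2139
ΣP(Jan 2018)·Q(Jan 2018) = 7×134 + 2×168 + 50×7 + 2×87 = 938 + 336 + 350 + 174 = 1798
Index = 2139 / 1798 × 100 = 118.9655

119.0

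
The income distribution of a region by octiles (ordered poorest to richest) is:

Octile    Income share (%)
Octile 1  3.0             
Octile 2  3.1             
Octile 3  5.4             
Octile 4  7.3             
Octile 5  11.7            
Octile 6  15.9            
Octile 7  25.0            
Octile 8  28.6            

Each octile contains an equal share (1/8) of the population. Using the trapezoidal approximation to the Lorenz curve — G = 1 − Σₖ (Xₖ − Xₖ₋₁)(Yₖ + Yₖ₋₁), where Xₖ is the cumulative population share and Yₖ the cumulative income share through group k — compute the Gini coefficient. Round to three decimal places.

0.406

Cumulative income shares Yₖ: 0.0300, 0.0610, 0.1150, 0.1880, 0.3050, 0.4640, 0.7140, 1.0000
Σ (Xₖ−Xₖ₋₁)(Yₖ+Yₖ₋₁) = (1/8)(0.0300+0.0000) + (1/8)(0.0610+0.0300) + (1/8)(0.1150+0.0610) + (1/8)(0.1880+0.1150) + (1/8)(0.3050+0.1880) + (1/8)(0.4640+0.3050) + (1/8)(0.7140+0.4640) + (1/8)(1.0000+0.7140)
  = 0.0037 + 0.0114 + 0.0220 + 0.0379 + 0.0616 + 0.0961 + 0.1472 + 0.2142 = 0.5942
G = 1 − 0.5942 = 0.4058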